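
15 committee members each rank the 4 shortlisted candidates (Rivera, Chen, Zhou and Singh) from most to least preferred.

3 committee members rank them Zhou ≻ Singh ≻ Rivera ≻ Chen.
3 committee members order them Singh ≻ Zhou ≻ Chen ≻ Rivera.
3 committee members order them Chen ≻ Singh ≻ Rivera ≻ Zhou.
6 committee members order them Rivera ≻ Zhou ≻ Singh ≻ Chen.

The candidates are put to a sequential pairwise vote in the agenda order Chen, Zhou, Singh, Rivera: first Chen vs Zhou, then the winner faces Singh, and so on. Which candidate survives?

Rivera

Round 1: Chen vs Zhou — 3–12, Zhou advances.
Round 2: Zhou vs Singh — 9–6, Zhou advances.
Round 3: Zhou vs Rivera — 6–9, Rivera advances.
Rivera survives the agenda.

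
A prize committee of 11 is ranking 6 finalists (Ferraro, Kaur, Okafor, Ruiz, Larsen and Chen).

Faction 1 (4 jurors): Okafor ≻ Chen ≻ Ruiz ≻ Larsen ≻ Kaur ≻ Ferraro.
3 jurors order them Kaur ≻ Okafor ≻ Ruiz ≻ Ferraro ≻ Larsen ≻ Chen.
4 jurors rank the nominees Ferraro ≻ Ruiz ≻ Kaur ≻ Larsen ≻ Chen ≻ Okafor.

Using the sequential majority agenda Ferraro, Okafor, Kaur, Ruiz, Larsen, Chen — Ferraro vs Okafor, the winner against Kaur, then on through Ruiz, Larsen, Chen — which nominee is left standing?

Round 1: Ferraro vs Okafor — 4–7, Okafor advances.
Round 2: Okafor vs Kaur — 4–7, Kaur advances.
Round 3: Kaur vs Ruiz — 3–8, Ruiz advances.
Round 4: Ruiz vs Larsen — 11–0, Ruiz advances.
Round 5: Ruiz vs Chen — 7–4, Ruiz advances.
The agenda winner is Ruiz.

Ruiz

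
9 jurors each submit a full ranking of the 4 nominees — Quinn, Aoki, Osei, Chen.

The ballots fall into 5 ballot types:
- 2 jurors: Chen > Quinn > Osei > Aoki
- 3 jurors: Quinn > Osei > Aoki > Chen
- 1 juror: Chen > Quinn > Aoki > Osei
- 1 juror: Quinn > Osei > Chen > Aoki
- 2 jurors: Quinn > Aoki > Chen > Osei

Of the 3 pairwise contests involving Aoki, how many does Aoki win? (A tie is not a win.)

Aoki against each rival (9 jurors):
Aoki–Quinn: Quinn 9–0.
Aoki vs Osei: 1+2 = 3 for Aoki, 6 for Osei — Osei by 6–3.
Aoki vs Chen: 3+2 = 5 for Aoki, 4 for Chen — Aoki by 5–4.
Aoki beats Chen; loses to Quinn, Osei — 1 pairwise win.

1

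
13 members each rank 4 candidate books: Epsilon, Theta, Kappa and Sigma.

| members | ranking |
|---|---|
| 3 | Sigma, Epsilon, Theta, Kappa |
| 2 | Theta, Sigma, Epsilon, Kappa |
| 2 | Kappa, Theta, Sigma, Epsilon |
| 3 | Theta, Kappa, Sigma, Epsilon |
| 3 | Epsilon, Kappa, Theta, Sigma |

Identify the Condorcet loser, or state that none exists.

none

Head-to-head results (13 members):
Epsilon vs Theta: Epsilon preferred on 3+3 = 6 ballots; Theta wins 7–6.
Epsilon vs Kappa: 3+2+3 = 8 for Epsilon, 5 for Kappa — Epsilon by 8–5.
Epsilon vs Sigma: Sigma wins 10–3.
Theta vs Kappa: Theta, 8–5.
Theta vs Sigma: Theta, 10–3.
Kappa vs Sigma: Kappa, 8–5.
No book is winless: Epsilon beats Kappa; Theta beats Epsilon; Kappa beats Sigma; Sigma beats Epsilon. There is no Condorcet loser.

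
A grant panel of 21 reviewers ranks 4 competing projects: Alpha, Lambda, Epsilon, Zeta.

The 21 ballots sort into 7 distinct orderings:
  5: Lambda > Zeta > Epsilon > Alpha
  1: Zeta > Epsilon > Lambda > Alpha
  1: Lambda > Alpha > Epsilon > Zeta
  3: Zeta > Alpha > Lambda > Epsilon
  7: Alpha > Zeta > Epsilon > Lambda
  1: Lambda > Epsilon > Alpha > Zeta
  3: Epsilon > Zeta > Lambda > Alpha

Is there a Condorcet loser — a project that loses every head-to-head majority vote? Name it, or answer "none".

none

Head-to-head results (21 reviewers):
Alpha vs Lambda: 10 to 11, Lambda.
Alpha vs Epsilon: Alpha wins 11–10.
Alpha–Zeta: Zeta 12–9.
Lambda vs Epsilon: Epsilon, 11–10.
Lambda vs Zeta: Lambda is ranked higher on 5+1+1 = 7 ballots, Zeta on 14. Zeta wins 14–7.
Epsilon vs Zeta: 1+1+3 = 5 for Epsilon, 16 for Zeta — Zeta by 16–5.
No project is winless: Alpha beats Epsilon; Lambda beats Alpha; Epsilon beats Lambda; Zeta beats Alpha. There is no Condorcet loser.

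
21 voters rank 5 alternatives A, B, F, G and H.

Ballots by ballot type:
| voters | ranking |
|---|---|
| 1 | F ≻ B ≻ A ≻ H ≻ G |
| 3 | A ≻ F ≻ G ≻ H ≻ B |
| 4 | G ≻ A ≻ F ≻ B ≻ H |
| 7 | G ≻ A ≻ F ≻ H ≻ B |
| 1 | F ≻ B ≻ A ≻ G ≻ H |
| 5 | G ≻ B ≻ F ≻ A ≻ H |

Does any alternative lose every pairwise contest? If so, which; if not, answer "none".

H

Pairwise majorities:
A vs B: A is ranked higher on 3+4+7 = 14 ballots, B on 7. A wins 14–7.
A vs F: A wins 14–7.
A vs G: G, 16–5.
A vs H: A wins 21–0.
B–F: F 16–5.
B vs G: 2 to 19, G.
B–H: B 11–10.
F–G: G 16–5.
F vs H: F preferred on 1+3+4+7+1+5 = 21 ballots; F wins 21–0.
G vs H: 3+4+7+1+5 = 20 for G, 1 for H — G by 20–1.
H loses to every other alternative — it is the Condorcet loser.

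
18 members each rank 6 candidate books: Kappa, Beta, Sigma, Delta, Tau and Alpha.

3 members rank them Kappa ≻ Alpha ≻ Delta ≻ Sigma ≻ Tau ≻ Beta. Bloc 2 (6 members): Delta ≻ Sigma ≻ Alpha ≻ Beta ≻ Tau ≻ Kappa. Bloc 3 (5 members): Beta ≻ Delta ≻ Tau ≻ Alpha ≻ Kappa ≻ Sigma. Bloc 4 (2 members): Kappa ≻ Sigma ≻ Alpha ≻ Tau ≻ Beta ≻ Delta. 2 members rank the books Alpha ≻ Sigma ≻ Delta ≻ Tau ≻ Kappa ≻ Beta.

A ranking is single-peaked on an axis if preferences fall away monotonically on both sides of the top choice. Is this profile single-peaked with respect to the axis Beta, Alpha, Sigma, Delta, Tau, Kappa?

Axis positions: Beta=1, Alpha=2, Sigma=3, Delta=4, Tau=5, Kappa=6.
Bloc 1: ranking walks positions 6-2-4-3-5-1; Alpha is ranked above Tau even though Tau lies between Alpha and the peak Kappa on the axis — preferences dip and rise again. Not single-peaked.
Bloc 2 (peak Delta at position 4): ranking walks positions 4-3-2-1-5-6, expanding outward from the peak — single-peaked.
Bloc 3: ranking walks positions 1-4-5-2-6-3; Delta is ranked above Alpha even though Alpha lies between Delta and the peak Beta on the axis — preferences dip and rise again. Not single-peaked.
Bloc 4: ranking walks positions 6-3-2-5-1-4; Sigma is ranked above Tau even though Tau lies between Sigma and the peak Kappa on the axis — preferences dip and rise again. Not single-peaked.
Bloc 5 (peak Alpha at position 2): ranking walks positions 2-3-4-5-6-1, expanding outward from the peak — single-peaked.
Bloc 1 violates single-peakedness, so the profile is not single-peaked on this axis.

no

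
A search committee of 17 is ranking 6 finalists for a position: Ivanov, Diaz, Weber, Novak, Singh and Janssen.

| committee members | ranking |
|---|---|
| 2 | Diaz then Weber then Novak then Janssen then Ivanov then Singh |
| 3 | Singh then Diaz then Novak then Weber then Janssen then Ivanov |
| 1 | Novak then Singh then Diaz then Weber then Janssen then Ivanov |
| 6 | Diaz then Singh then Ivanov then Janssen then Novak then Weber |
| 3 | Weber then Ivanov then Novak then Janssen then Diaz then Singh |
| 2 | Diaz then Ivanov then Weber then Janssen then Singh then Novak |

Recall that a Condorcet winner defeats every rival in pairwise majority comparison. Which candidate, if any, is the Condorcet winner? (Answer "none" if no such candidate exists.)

Pairwise majorities:
Ivanov vs Diaz: Diaz wins 14–3.
Ivanov–Weber: Weber 9–8.
Ivanov vs Novak: 6+3+2 = 11 for Ivanov, 6 for Novak — Ivanov by 11–6.
Ivanov vs Singh: Ivanov preferred on 2+3+2 = 7 ballots; Singh wins 10–7.
Ivanov vs Janssen: 11 to 6, Ivanov.
Diaz vs Weber: 2+3+1+6+2 = 14 for Diaz, 3 for Weber — Diaz by 14–3.
Diaz vs Novak: Diaz is ranked higher on 2+3+6+2 = 13 ballots, Novak on 4. Diaz wins 13–4.
Diaz vs Singh: 13 to 4, Diaz.
Diaz vs Janssen: Diaz preferred on 2+3+1+6+2 = 14 ballots; Diaz wins 14–3.
Weber vs Novak: Weber preferred on 2+3+2 = 7 ballots; Novak wins 10–7.
Weber vs Singh: Weber is ranked higher on 2+3+2 = 7 ballots, Singh on 10. Singh wins 10–7.
Weber vs Janssen: Weber wins 11–6.
Novak vs Singh: Singh, 11–6.
Novak–Janssen: Novak 9–8.
Singh vs Janssen: Singh, 10–7.
Diaz beats each of Ivanov, Weber, Novak, Singh, Janssen — Diaz is the Condorcet winner.

Diaz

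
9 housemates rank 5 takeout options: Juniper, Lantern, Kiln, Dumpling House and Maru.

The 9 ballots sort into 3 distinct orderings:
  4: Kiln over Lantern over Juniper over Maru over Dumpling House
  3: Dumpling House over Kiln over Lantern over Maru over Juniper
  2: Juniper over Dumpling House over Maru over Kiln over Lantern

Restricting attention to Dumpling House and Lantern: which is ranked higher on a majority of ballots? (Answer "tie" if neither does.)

Dumpling House

Ballots ranking Dumpling House above Lantern: 3 + 2 = 5.
Ballots ranking Lantern above Dumpling House: 9 − 5 = 4.
Dumpling House wins the head-to-head 5–4.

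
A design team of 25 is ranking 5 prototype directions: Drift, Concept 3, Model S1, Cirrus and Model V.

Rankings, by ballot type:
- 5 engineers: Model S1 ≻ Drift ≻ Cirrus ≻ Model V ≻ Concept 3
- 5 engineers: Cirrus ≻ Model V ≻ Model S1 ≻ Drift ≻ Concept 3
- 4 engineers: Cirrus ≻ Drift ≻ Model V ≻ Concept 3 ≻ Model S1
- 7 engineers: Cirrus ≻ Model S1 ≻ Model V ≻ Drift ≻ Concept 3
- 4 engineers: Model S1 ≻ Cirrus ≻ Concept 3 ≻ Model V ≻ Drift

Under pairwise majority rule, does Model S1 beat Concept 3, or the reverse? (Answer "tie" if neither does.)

Model S1

Ballots ranking Model S1 above Concept 3: 5 + 5 + 7 + 4 = 21.
Ballots ranking Concept 3 above Model S1: 25 − 21 = 4.
Model S1 wins the head-to-head 21–4.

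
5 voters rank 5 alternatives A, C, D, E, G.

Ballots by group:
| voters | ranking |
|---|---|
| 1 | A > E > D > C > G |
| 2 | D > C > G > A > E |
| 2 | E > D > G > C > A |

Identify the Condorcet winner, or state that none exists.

Check each pair by majority over 5 ballots:
A vs C: A preferred on 1 ballot; C wins 4–1.
A–D: D 4–1.
A vs E: A, 3–2.
A–G: G 4–1.
C vs D: D, 5–0.
C–E: E 3–2.
C–G: C 3–2.
D–E: E 3–2.
D vs G: D is ranked higher on 1+2+2 = 5 ballots, G on 0. D wins 5–0.
E vs G: E wins 3–2.
Every alternative loses at least once (A loses to C; C loses to D; D loses to E; E loses to A; G loses to C). The majority relation contains the cycle A beats E beats C beats A, so there is no Condorcet winner.

none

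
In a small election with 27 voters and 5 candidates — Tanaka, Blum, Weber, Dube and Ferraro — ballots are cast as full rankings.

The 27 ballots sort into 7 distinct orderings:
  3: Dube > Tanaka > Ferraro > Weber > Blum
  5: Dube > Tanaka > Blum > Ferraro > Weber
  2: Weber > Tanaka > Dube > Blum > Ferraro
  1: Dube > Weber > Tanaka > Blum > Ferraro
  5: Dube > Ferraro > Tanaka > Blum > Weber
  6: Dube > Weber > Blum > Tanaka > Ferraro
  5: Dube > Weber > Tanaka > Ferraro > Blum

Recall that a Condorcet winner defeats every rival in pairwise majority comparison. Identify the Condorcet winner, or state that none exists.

Dube

Head-to-head results (27 voters):
Tanaka vs Blum: 3+5+2+1+5+5 = 21 for Tanaka, 6 for Blum — Tanaka by 21–6.
Tanaka vs Weber: 3+5+5 = 13 for Tanaka, 14 for Weber — Weber by 14–13.
Tanaka vs Dube: Tanaka preferred on 2 ballots; Dube wins 25–2.
Tanaka vs Ferraro: Tanaka is ranked higher on 3+5+2+1+6+5 = 22 ballots, Ferraro on 5. Tanaka wins 22–5.
Blum vs Weber: Blum is ranked higher on 5+5 = 10 ballots, Weber on 17. Weber wins 17–10.
Blum vs Dube: Blum is ranked higher on 0 ballots, Dube on 27. Dube wins 27–0.
Blum vs Ferraro: Blum preferred on 5+2+1+6 = 14 ballots; Blum wins 14–13.
Weber vs Dube: 2 to 25, Dube.
Weber vs Ferraro: Weber is ranked higher on 2+1+6+5 = 14 ballots, Ferraro on 13. Weber wins 14–13.
Dube vs Ferraro: Dube is ranked higher on 27 ballots, Ferraro on 0. Dube wins 27–0.
Dube defeats every rival head-to-head and is the Condorcet winner.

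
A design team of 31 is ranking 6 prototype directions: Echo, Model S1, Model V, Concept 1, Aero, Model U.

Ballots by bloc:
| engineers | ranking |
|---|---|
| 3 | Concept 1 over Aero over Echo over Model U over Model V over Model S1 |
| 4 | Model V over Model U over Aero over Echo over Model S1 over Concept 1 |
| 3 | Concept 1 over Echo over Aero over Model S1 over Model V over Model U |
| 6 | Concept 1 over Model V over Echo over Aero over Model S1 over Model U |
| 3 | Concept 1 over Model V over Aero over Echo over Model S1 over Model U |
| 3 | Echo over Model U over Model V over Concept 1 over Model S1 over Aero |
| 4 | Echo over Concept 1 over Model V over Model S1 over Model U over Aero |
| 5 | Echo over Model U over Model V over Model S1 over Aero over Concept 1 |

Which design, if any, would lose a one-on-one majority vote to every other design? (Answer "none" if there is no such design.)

Pairwise majorities:
Echo–Model S1: Echo 31–0.
Echo vs Model V: Echo wins 18–13.
Echo vs Concept 1: Echo, 16–15.
Echo vs Aero: Echo wins 21–10.
Echo–Model U: Echo 27–4.
Model S1 vs Model V: Model V wins 28–3.
Model S1–Concept 1: Concept 1 22–9.
Model S1 vs Aero: 12 to 19, Aero.
Model S1 vs Model U: 3+6+3+4 = 16 for Model S1, 15 for Model U — Model S1 by 16–15.
Model V vs Concept 1: 12 to 19, Concept 1.
Model V vs Aero: Model V wins 25–6.
Model V–Model U: Model V 20–11.
Concept 1–Aero: Concept 1 22–9.
Concept 1 vs Model U: Concept 1 is ranked higher on 3+3+6+3+4 = 19 ballots, Model U on 12. Concept 1 wins 19–12.
Aero–Model U: Model U 16–15.
No design is winless: Echo beats Model S1; Model S1 beats Model U; Model V beats Model S1; Concept 1 beats Model S1; Aero beats Model S1; Model U beats Aero. There is no Condorcet loser.

none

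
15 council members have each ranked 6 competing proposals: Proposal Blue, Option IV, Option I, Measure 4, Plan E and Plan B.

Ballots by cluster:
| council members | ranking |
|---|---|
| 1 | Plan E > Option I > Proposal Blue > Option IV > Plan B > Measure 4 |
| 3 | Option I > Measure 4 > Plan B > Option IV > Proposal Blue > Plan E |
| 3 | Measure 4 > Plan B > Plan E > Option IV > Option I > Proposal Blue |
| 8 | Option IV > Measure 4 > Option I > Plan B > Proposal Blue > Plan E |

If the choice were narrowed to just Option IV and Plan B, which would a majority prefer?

Ballots ranking Option IV above Plan B: 1 + 8 = 9.
Ballots ranking Plan B above Option IV: 15 − 9 = 6.
Option IV wins the head-to-head 9–6.

Option IV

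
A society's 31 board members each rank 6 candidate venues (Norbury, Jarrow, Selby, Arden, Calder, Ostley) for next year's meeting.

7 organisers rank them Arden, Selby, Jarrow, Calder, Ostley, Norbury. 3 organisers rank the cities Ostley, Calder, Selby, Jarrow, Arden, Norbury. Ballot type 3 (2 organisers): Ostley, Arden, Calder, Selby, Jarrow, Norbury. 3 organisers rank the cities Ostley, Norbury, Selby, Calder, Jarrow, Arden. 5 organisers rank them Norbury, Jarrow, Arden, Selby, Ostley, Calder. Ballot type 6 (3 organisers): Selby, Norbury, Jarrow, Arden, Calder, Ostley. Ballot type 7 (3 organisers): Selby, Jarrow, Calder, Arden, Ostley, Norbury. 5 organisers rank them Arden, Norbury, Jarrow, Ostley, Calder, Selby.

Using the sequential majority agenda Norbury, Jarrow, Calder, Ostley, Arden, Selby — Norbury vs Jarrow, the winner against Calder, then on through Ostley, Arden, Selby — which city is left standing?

Arden

Round 1: Norbury vs Jarrow — 16–15, Norbury advances.
Round 2: Norbury vs Calder — 16–15, Norbury advances.
Round 3: Norbury vs Ostley — 13–18, Ostley advances.
Round 4: Ostley vs Arden — 8–23, Arden advances.
Round 5: Arden vs Selby — 19–12, Arden advances.
Arden survives the agenda.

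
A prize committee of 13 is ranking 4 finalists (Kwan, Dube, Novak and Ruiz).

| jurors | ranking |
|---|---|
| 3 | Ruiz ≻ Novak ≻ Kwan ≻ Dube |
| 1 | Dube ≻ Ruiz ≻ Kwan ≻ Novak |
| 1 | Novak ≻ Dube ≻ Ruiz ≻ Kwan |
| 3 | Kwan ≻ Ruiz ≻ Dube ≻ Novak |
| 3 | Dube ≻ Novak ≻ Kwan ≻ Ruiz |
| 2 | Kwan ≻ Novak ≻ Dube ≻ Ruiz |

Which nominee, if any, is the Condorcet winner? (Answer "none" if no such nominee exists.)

none

Check each pair by majority over 13 ballots:
Kwan vs Dube: Kwan preferred on 3+3+2 = 8 ballots; Kwan wins 8–5.
Kwan vs Novak: 6 to 7, Novak.
Kwan vs Ruiz: 3+3+2 = 8 for Kwan, 5 for Ruiz — Kwan by 8–5.
Dube vs Novak: 1+3+3 = 7 for Dube, 6 for Novak — Dube by 7–6.
Dube vs Ruiz: Dube preferred on 1+1+3+2 = 7 ballots; Dube wins 7–6.
Novak vs Ruiz: 1+3+2 = 6 for Novak, 7 for Ruiz — Ruiz by 7–6.
No nominee is unbeaten: Kwan loses to Novak; Dube loses to Kwan; Novak loses to Dube; Ruiz loses to Kwan. In particular Kwan > Dube > Novak > Kwan is a majority cycle — no Condorcet winner exists.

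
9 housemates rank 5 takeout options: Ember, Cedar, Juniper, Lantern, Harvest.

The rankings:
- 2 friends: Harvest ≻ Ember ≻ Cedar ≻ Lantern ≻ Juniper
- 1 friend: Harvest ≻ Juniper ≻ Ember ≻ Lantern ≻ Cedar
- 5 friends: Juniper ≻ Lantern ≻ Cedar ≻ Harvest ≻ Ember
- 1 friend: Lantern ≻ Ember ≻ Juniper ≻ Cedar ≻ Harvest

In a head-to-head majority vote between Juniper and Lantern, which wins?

Ballots ranking Juniper above Lantern: 1 + 5 = 6.
Ballots ranking Lantern above Juniper: 9 − 6 = 3.
Juniper wins the head-to-head 6–3.

Juniper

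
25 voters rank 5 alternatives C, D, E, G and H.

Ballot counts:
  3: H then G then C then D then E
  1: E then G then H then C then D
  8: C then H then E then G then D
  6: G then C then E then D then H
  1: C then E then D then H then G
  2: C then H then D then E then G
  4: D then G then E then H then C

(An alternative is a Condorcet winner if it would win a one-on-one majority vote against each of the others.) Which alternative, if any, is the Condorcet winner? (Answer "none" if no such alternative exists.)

Head-to-head results (25 voters):
C vs D: C is ranked higher on 3+1+8+6+1+2 = 21 ballots, D on 4. C wins 21–4.
C vs E: 20 to 5, C.
C vs G: C preferred on 8+1+2 = 11 ballots; G wins 14–11.
C vs H: C is ranked higher on 8+6+1+2 = 17 ballots, H on 8. C wins 17–8.
D vs E: D preferred on 3+2+4 = 9 ballots; E wins 16–9.
D vs G: D is ranked higher on 1+2+4 = 7 ballots, G on 18. G wins 18–7.
D vs H: 6+1+4 = 11 for D, 14 for H — H by 14–11.
E vs G: 1+8+1+2 = 12 for E, 13 for G — G by 13–12.
E vs H: E preferred on 1+6+1+4 = 12 ballots; H wins 13–12.
G vs H: 11 to 14, H.
Every alternative loses at least once (C loses to G; D loses to C; E loses to C; G loses to H; H loses to C). The majority relation contains the cycle C → H → G → C, so there is no Condorcet winner.

none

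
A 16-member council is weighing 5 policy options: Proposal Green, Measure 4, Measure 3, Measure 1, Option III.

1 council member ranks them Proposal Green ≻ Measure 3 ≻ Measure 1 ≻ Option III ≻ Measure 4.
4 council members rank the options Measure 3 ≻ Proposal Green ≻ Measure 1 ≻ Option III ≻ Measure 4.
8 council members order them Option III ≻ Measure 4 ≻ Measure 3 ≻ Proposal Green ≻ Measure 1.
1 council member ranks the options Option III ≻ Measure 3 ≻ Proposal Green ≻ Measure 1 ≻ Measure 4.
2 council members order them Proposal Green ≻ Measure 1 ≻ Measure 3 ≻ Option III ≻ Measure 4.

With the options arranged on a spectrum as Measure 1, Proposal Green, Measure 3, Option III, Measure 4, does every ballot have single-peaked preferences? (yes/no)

yes

Axis positions: Measure 1=1, Proposal Green=2, Measure 3=3, Option III=4, Measure 4=5.
Group 1 (peak Proposal Green at position 2): ranking walks positions 2-3-1-4-5, expanding outward from the peak — single-peaked.
Group 2 (peak Measure 3 at position 3): ranking walks positions 3-2-1-4-5, expanding outward from the peak — single-peaked.
Group 3 (peak Option III at position 4): ranking walks positions 4-5-3-2-1, expanding outward from the peak — single-peaked.
Group 4 (peak Option III at position 4): ranking walks positions 4-3-2-1-5, expanding outward from the peak — single-peaked.
Group 5 (peak Proposal Green at position 2): ranking walks positions 2-1-3-4-5, expanding outward from the peak — single-peaked.
Every ranking is single-peaked on this axis.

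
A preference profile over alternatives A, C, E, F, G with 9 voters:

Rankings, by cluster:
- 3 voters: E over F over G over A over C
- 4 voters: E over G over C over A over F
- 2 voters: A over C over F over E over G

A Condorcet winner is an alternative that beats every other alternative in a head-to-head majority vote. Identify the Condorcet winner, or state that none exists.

Pairwise majorities:
A vs C: 5 to 4, A.
A vs E: A preferred on 2 ballots; E wins 7–2.
A vs F: 6 to 3, A.
A vs G: 2 for A, 7 for G — G by 7–2.
C vs E: 2 for C, 7 for E — E by 7–2.
C vs F: 6 to 3, C.
C vs G: C preferred on 2 ballots; G wins 7–2.
E vs F: 3+4 = 7 for E, 2 for F — E by 7–2.
E vs G: 9 to 0, E.
F vs G: 5 to 4, F.
E defeats every rival head-to-head and is the Condorcet winner.

E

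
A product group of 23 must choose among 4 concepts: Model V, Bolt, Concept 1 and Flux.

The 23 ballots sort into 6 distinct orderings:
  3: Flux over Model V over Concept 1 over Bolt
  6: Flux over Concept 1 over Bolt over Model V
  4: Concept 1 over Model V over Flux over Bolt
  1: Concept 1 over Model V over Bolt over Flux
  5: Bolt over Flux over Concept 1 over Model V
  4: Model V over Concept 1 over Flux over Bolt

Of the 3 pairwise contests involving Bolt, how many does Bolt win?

0

Bolt against each rival (23 engineers):
Bolt vs Model V: Model V, 12–11.
Bolt vs Concept 1: Bolt preferred on 5 ballots; Concept 1 wins 18–5.
Bolt–Flux: Flux 17–6.
Bolt beats no one; loses to Model V, Concept 1, Flux — 0 pairwise wins.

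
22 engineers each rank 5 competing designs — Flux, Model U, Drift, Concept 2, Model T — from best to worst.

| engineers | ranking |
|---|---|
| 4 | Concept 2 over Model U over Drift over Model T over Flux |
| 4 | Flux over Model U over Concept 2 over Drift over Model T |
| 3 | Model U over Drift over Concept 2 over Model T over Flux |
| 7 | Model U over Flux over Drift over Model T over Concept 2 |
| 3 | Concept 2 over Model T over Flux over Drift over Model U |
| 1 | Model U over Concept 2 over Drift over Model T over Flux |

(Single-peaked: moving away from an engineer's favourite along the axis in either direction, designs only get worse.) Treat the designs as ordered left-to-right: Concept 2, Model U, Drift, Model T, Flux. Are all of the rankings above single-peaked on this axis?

no

Axis positions: Concept 2=1, Model U=2, Drift=3, Model T=4, Flux=5.
Faction 1 (peak Concept 2 at position 1): ranking walks positions 1-2-3-4-5, expanding outward from the peak — single-peaked.
Faction 2: ranking walks positions 5-2-1-3-4; Model U is ranked above Model T even though Model T lies between Model U and the peak Flux on the axis — preferences dip and rise again. Not single-peaked.
Faction 3 (peak Model U at position 2): ranking walks positions 2-3-1-4-5, expanding outward from the peak — single-peaked.
Faction 4: ranking walks positions 2-5-3-4-1; Flux is ranked above Drift even though Drift lies between Flux and the peak Model U on the axis — preferences dip and rise again. Not single-peaked.
Faction 5: ranking walks positions 1-4-5-3-2; Model T is ranked above Model U even though Model U lies between Model T and the peak Concept 2 on the axis — preferences dip and rise again. Not single-peaked.
Faction 6 (peak Model U at position 2): ranking walks positions 2-1-3-4-5, expanding outward from the peak — single-peaked.
Faction 2 violates single-peakedness, so the profile is not single-peaked on this axis.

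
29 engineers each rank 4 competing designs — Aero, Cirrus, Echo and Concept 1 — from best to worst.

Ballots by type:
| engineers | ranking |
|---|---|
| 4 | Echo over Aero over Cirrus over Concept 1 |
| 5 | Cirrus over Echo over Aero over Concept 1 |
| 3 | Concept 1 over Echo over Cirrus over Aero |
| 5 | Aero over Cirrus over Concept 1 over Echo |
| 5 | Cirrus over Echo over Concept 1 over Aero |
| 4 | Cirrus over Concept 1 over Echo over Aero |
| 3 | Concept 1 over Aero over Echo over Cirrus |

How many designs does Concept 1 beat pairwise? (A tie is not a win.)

2

Concept 1 against each rival (29 engineers):
Concept 1 vs Aero: Concept 1 wins 15–14.
Concept 1 vs Cirrus: Concept 1 is ranked higher on 3+3 = 6 ballots, Cirrus on 23. Cirrus wins 23–6.
Concept 1 vs Echo: 3+5+4+3 = 15 for Concept 1, 14 for Echo — Concept 1 by 15–14.
Concept 1 beats Aero, Echo; loses to Cirrus — 2 pairwise wins.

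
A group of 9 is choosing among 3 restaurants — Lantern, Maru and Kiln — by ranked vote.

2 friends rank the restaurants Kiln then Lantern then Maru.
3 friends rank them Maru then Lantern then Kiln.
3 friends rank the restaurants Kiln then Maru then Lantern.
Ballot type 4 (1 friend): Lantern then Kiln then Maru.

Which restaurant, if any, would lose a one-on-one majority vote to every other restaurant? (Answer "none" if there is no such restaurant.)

Lantern

Pairwise majorities:
Lantern–Maru: Maru 6–3.
Lantern vs Kiln: 3+1 = 4 for Lantern, 5 for Kiln — Kiln by 5–4.
Maru–Kiln: Kiln 6–3.
Only Lantern has no wins; Lantern is the Condorcet loser.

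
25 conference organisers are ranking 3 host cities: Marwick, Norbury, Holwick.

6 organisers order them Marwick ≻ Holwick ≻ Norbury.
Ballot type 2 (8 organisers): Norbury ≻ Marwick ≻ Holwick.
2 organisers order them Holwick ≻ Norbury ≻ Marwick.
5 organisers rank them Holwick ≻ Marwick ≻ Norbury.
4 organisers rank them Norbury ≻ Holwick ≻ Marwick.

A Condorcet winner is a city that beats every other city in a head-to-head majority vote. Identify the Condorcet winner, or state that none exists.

Head-to-head results (25 organisers):
Marwick vs Norbury: Norbury, 14–11.
Marwick–Holwick: Marwick 14–11.
Norbury vs Holwick: Holwick, 13–12.
Every city loses at least once (Marwick loses to Norbury; Norbury loses to Holwick; Holwick loses to Marwick). The majority relation contains the cycle Marwick → Holwick → Norbury → Marwick, so there is no Condorcet winner.

none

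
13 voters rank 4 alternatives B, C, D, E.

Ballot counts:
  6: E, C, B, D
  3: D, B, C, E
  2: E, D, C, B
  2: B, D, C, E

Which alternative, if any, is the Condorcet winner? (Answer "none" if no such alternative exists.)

E

Head-to-head results (13 voters):
B vs C: 3+2 = 5 for B, 8 for C — C by 8–5.
B–D: B 8–5.
B vs E: E wins 8–5.
C vs D: C preferred on 6 ballots; D wins 7–6.
C–E: E 8–5.
D vs E: 3+2 = 5 for D, 8 for E — E by 8–5.
E wins every pairwise contest, so E is the Condorcet winner.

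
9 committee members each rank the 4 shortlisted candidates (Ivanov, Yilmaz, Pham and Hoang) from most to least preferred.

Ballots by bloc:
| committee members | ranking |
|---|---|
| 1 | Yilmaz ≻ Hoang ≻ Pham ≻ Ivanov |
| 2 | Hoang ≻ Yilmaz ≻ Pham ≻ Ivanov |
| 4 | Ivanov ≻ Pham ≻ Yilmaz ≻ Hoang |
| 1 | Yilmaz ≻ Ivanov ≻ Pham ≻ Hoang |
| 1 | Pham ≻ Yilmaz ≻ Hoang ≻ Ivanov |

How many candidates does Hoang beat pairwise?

0

Hoang against each rival (9 committee members):
Hoang vs Ivanov: 1+2+1 = 4 for Hoang, 5 for Ivanov — Ivanov by 5–4.
Hoang vs Yilmaz: Hoang preferred on 2 ballots; Yilmaz wins 7–2.
Hoang vs Pham: Hoang is ranked higher on 1+2 = 3 ballots, Pham on 6. Pham wins 6–3.
Hoang beats no one; loses to Ivanov, Yilmaz, Pham — 0 pairwise wins.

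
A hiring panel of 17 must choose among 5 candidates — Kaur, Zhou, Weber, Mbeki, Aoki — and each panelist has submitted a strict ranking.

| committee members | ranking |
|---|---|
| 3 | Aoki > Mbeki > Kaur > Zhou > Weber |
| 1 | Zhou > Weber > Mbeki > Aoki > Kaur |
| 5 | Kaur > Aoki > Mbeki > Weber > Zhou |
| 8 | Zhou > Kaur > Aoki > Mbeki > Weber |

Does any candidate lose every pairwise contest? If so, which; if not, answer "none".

Head-to-head results (17 committee members):
Kaur vs Zhou: Zhou, 9–8.
Kaur vs Weber: 16 to 1, Kaur.
Kaur vs Mbeki: Kaur, 13–4.
Kaur vs Aoki: Kaur is ranked higher on 5+8 = 13 ballots, Aoki on 4. Kaur wins 13–4.
Zhou vs Weber: 12 to 5, Zhou.
Zhou–Mbeki: Zhou 9–8.
Zhou vs Aoki: 1+8 = 9 for Zhou, 8 for Aoki — Zhou by 9–8.
Weber vs Mbeki: 1 for Weber, 16 for Mbeki — Mbeki by 16–1.
Weber vs Aoki: Weber is ranked higher on 1 ballot, Aoki on 16. Aoki wins 16–1.
Mbeki vs Aoki: Aoki, 16–1.
Weber loses to every other candidate — it is the Condorcet loser.

Weber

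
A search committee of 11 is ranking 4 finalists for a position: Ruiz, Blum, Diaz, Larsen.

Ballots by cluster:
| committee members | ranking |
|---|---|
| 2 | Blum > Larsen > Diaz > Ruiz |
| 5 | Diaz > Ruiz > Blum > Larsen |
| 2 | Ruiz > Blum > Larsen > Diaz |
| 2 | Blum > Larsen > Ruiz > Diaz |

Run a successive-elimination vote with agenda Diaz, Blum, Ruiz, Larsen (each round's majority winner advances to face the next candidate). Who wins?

Ruiz

Round 1: Diaz vs Blum — 5–6, Blum advances.
Round 2: Blum vs Ruiz — 4–7, Ruiz advances.
Round 3: Ruiz vs Larsen — 7–4, Ruiz advances.
The agenda winner is Ruiz.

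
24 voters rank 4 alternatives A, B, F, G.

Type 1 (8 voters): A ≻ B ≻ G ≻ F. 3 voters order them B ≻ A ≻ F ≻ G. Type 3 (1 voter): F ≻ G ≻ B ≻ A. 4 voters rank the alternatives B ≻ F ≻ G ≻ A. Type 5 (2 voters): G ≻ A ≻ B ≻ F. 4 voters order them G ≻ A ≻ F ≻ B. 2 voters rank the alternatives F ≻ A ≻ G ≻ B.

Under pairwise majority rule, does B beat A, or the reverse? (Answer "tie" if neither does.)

Ballots ranking B above A: 3 + 1 + 4 = 8.
Ballots ranking A above B: 24 − 8 = 16.
A wins the head-to-head 16–8.

A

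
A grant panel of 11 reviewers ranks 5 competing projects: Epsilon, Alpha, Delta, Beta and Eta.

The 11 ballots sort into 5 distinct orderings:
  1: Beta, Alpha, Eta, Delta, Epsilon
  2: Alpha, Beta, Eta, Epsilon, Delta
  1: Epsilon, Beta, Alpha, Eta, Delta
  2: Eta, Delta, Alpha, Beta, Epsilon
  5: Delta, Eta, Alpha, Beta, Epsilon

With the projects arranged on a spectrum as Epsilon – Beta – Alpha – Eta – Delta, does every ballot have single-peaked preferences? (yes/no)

yes

Axis positions: Epsilon=1, Beta=2, Alpha=3, Eta=4, Delta=5.
Faction 1 (peak Beta at position 2): ranking walks positions 2-3-4-5-1, expanding outward from the peak — single-peaked.
Faction 2 (peak Alpha at position 3): ranking walks positions 3-2-4-1-5, expanding outward from the peak — single-peaked.
Faction 3 (peak Epsilon at position 1): ranking walks positions 1-2-3-4-5, expanding outward from the peak — single-peaked.
Faction 4 (peak Eta at position 4): ranking walks positions 4-5-3-2-1, expanding outward from the peak — single-peaked.
Faction 5 (peak Delta at position 5): ranking walks positions 5-4-3-2-1, expanding outward from the peak — single-peaked.
Every ranking is single-peaked on this axis.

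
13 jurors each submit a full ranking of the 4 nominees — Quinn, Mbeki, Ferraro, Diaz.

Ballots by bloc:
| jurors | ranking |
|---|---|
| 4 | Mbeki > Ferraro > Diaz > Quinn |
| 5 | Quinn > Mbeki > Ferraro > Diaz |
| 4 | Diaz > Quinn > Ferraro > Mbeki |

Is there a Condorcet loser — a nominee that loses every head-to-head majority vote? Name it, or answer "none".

none

Pairwise majorities:
Quinn vs Mbeki: 9 to 4, Quinn.
Quinn vs Ferraro: Quinn is ranked higher on 5+4 = 9 ballots, Ferraro on 4. Quinn wins 9–4.
Quinn vs Diaz: 5 for Quinn, 8 for Diaz — Diaz by 8–5.
Mbeki vs Ferraro: Mbeki, 9–4.
Mbeki–Diaz: Mbeki 9–4.
Ferraro–Diaz: Ferraro 9–4.
No nominee is winless: Quinn beats Mbeki; Mbeki beats Ferraro; Ferraro beats Diaz; Diaz beats Quinn. There is no Condorcet loser.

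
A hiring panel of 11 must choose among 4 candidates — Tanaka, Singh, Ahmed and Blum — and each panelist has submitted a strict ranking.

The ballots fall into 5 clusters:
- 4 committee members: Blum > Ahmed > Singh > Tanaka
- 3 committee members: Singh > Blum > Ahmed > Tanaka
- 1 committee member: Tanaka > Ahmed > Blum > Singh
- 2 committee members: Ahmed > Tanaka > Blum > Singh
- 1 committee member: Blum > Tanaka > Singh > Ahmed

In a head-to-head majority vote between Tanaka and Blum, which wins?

Ballots ranking Tanaka above Blum: 1 + 2 = 3.
Ballots ranking Blum above Tanaka: 11 − 3 = 8.
Blum wins the head-to-head 8–3.

Blum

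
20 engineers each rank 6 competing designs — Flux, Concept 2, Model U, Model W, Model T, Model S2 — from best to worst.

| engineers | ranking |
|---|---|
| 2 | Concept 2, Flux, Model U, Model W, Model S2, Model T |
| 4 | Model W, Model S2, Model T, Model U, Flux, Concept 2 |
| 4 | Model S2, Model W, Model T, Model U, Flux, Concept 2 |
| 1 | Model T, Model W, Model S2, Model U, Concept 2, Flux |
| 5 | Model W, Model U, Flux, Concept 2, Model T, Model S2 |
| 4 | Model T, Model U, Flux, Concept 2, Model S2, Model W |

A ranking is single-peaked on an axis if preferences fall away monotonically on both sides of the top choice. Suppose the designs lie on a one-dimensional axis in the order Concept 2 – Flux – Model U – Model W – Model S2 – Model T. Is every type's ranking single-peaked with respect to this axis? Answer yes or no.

no

Axis positions: Concept 2=1, Flux=2, Model U=3, Model W=4, Model S2=5, Model T=6.
Type 1 (peak Concept 2 at position 1): ranking walks positions 1-2-3-4-5-6, expanding outward from the peak — single-peaked.
Type 2 (peak Model W at position 4): ranking walks positions 4-5-6-3-2-1, expanding outward from the peak — single-peaked.
Type 3 (peak Model S2 at position 5): ranking walks positions 5-4-6-3-2-1, expanding outward from the peak — single-peaked.
Type 4: ranking walks positions 6-4-5-3-1-2; Model W is ranked above Model S2 even though Model S2 lies between Model W and the peak Model T on the axis — preferences dip and rise again. Not single-peaked.
Type 5: ranking walks positions 4-3-2-1-6-5; Model T is ranked above Model S2 even though Model S2 lies between Model T and the peak Model W on the axis — preferences dip and rise again. Not single-peaked.
Type 6: ranking walks positions 6-3-2-1-5-4; Model U is ranked above Model S2 even though Model S2 lies between Model U and the peak Model T on the axis — preferences dip and rise again. Not single-peaked.
Type 4 violates single-peakedness, so the profile is not single-peaked on this axis.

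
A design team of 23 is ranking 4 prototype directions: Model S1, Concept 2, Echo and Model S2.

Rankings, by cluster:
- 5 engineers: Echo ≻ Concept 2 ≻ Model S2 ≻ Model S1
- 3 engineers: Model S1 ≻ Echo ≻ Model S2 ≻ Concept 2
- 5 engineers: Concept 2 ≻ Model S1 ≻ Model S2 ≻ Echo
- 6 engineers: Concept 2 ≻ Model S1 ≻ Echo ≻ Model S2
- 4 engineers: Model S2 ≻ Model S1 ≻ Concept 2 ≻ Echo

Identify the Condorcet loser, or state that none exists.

Model S2

Pairwise majorities:
Model S1 vs Concept 2: Model S1 preferred on 3+4 = 7 ballots; Concept 2 wins 16–7.
Model S1 vs Echo: 3+5+6+4 = 18 for Model S1, 5 for Echo — Model S1 by 18–5.
Model S1–Model S2: Model S1 14–9.
Concept 2–Echo: Concept 2 15–8.
Concept 2 vs Model S2: Concept 2, 16–7.
Echo–Model S2: Echo 14–9.
Only Model S2 has no wins; Model S2 is the Condorcet loser.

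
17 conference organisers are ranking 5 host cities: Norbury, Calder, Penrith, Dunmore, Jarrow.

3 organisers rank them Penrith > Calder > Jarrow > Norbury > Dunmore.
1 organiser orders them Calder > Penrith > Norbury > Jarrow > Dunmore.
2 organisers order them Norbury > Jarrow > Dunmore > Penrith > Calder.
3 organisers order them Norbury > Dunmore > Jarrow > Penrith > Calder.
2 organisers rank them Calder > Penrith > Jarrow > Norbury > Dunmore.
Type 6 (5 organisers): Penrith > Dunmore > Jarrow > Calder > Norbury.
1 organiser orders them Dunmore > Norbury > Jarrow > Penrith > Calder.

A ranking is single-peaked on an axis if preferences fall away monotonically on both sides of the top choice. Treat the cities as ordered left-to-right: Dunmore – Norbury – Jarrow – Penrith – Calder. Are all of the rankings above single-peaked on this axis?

Axis positions: Dunmore=1, Norbury=2, Jarrow=3, Penrith=4, Calder=5.
Type 1 (peak Penrith at position 4): ranking walks positions 4-5-3-2-1, expanding outward from the peak — single-peaked.
Type 2: ranking walks positions 5-4-2-3-1; Norbury is ranked above Jarrow even though Jarrow lies between Norbury and the peak Calder on the axis — preferences dip and rise again. Not single-peaked.
Type 3 (peak Norbury at position 2): ranking walks positions 2-3-1-4-5, expanding outward from the peak — single-peaked.
Type 4 (peak Norbury at position 2): ranking walks positions 2-1-3-4-5, expanding outward from the peak — single-peaked.
Type 5 (peak Calder at position 5): ranking walks positions 5-4-3-2-1, expanding outward from the peak — single-peaked.
Type 6: ranking walks positions 4-1-3-5-2; Dunmore is ranked above Jarrow even though Jarrow lies between Dunmore and the peak Penrith on the axis — preferences dip and rise again. Not single-peaked.
Type 7 (peak Dunmore at position 1): ranking walks positions 1-2-3-4-5, expanding outward from the peak — single-peaked.
Type 2 violates single-peakedness, so the profile is not single-peaked on this axis.

no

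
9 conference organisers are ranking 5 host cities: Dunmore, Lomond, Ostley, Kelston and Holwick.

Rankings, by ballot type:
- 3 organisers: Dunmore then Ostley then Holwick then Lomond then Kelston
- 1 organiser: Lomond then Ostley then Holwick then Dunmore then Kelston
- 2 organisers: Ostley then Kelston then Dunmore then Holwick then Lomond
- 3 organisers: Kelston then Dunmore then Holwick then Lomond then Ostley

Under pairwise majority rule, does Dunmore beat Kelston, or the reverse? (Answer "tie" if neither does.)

Kelston

Ballots ranking Dunmore above Kelston: 3 + 1 = 4.
Ballots ranking Kelston above Dunmore: 9 − 4 = 5.
Kelston wins the head-to-head 5–4.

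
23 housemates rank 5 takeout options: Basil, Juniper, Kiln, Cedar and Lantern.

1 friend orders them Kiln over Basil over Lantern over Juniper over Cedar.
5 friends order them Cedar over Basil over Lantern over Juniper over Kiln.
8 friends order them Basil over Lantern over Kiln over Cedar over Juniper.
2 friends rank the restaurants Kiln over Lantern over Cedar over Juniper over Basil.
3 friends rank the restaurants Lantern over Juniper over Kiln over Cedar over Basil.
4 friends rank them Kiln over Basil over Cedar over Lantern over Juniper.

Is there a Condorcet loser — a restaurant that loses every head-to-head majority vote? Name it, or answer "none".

Juniper

Head-to-head results (23 friends):
Basil–Juniper: Basil 18–5.
Basil vs Kiln: Basil preferred on 5+8 = 13 ballots; Basil wins 13–10.
Basil vs Cedar: Basil preferred on 1+8+4 = 13 ballots; Basil wins 13–10.
Basil vs Lantern: Basil, 18–5.
Juniper vs Kiln: Kiln wins 15–8.
Juniper vs Cedar: Cedar wins 19–4.
Juniper vs Lantern: Lantern, 23–0.
Kiln vs Cedar: 1+8+2+3+4 = 18 for Kiln, 5 for Cedar — Kiln by 18–5.
Kiln vs Lantern: Kiln preferred on 1+2+4 = 7 ballots; Lantern wins 16–7.
Cedar vs Lantern: Cedar is ranked higher on 5+4 = 9 ballots, Lantern on 14. Lantern wins 14–9.
Only Juniper has no wins; Juniper is the Condorcet loser.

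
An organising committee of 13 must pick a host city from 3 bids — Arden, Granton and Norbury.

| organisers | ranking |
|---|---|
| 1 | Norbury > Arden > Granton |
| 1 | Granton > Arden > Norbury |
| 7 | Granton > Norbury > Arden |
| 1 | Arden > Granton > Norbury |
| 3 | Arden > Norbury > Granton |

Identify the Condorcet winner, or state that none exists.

Granton

Check each pair by majority over 13 ballots:
Arden vs Granton: Granton wins 8–5.
Arden vs Norbury: Norbury, 8–5.
Granton–Norbury: Granton 9–4.
Granton beats each of Arden, Norbury — Granton is the Condorcet winner.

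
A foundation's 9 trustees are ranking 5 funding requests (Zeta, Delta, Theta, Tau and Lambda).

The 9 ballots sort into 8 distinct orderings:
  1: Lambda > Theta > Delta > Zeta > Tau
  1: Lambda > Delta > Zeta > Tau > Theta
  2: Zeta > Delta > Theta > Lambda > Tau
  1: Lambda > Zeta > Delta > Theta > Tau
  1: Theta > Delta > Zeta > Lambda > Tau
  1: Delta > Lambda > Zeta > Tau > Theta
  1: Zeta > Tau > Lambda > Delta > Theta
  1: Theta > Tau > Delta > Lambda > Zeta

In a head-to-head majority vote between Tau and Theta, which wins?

Theta

Ballots ranking Tau above Theta: 1 + 1 + 1 = 3.
Ballots ranking Theta above Tau: 9 − 3 = 6.
Theta wins the head-to-head 6–3.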